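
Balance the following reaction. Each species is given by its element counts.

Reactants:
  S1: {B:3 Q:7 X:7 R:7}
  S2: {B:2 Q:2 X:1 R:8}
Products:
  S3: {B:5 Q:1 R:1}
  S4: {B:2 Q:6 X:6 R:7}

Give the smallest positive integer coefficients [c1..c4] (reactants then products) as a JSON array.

Coefficients: [5, 1, 1, 6]

B: 5·3+1·2 = 17 | 1·5+6·2 = 17
Q: 5·7+1·2 = 37 | 1·1+6·6 = 37
X: 5·7+1·1 = 36 | 1·0+6·6 = 36
R: 5·7+1·8 = 43 | 1·1+6·7 = 43
gcd(5,1,1,6) = 1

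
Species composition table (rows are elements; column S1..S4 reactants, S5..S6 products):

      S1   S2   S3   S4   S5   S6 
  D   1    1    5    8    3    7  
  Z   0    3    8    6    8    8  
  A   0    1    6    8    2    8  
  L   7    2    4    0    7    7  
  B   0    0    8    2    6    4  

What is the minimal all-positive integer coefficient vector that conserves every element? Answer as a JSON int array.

D: 3·1+6·1+4·5+1·8 = 37 | 3·3+4·7 = 37
Z: 3·0+6·3+4·8+1·6 = 56 | 3·8+4·8 = 56
A: 3·0+6·1+4·6+1·8 = 38 | 3·2+4·8 = 38
L: 3·7+6·2+4·4+1·0 = 49 | 3·7+4·7 = 49
B: 3·0+6·0+4·8+1·2 = 34 | 3·6+4·4 = 34
gcd(3,6,4,1,3,4) = 1

Coefficients: [3, 6, 4, 1, 3, 4]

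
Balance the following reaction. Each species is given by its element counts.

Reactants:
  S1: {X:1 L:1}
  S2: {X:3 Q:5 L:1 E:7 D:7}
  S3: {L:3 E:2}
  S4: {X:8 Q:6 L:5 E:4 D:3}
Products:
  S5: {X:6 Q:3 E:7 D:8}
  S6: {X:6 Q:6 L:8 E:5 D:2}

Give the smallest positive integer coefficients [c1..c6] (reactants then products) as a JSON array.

Coefficients: [5, 3, 5, 5, 3, 6]

X: 5·1+3·3+5·0+5·8 = 54 | 3·6+6·6 = 54
Q: 5·0+3·5+5·0+5·6 = 45 | 3·3+6·6 = 45
L: 5·1+3·1+5·3+5·5 = 48 | 3·0+6·8 = 48
E: 5·0+3·7+5·2+5·4 = 51 | 3·7+6·5 = 51
D: 5·0+3·7+5·0+5·3 = 36 | 3·8+6·2 = 36
gcd(5,3,5,5,3,6) = 1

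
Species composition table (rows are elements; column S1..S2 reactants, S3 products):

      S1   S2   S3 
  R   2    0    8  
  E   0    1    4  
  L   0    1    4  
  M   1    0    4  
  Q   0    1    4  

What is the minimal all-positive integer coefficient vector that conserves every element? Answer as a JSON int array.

Coefficients: [4, 4, 1]

R: 4·2+4·0 = 8 | 1·8 = 8
E: 4·0+4·1 = 4 | 1·4 = 4
L: 4·0+4·1 = 4 | 1·4 = 4
M: 4·1+4·0 = 4 | 1·4 = 4
Q: 4·0+4·1 = 4 | 1·4 = 4
gcd(4,4,1) = 1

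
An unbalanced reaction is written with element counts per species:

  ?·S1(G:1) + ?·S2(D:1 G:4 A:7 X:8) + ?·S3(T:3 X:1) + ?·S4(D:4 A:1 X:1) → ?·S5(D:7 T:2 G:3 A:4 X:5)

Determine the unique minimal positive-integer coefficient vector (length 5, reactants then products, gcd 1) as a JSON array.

Coefficients: [5, 1, 2, 5, 3]

D: 5·0+1·1+2·0+5·4 = 21 | 3·7 = 21
T: 5·0+1·0+2·3+5·0 = 6 | 3·2 = 6
G: 5·1+1·4+2·0+5·0 = 9 | 3·3 = 9
A: 5·0+1·7+2·0+5·1 = 12 | 3·4 = 12
X: 5·0+1·8+2·1+5·1 = 15 | 3·5 = 15
gcd(5,1,2,5,3) = 1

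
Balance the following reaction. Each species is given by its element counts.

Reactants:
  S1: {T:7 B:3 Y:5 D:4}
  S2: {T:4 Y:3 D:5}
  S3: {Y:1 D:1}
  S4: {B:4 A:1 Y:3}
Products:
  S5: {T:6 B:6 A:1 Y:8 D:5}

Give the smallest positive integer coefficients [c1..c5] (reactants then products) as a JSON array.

Coefficients: [2, 1, 2, 3, 3]

T: 2·7+1·4+2·0+3·0 = 18 | 3·6 = 18
B: 2·3+1·0+2·0+3·4 = 18 | 3·6 = 18
A: 2·0+1·0+2·0+3·1 = 3 | 3·1 = 3
Y: 2·5+1·3+2·1+3·3 = 24 | 3·8 = 24
D: 2·4+1·5+2·1+3·0 = 15 | 3·5 = 15
gcd(2,1,2,3,3) = 1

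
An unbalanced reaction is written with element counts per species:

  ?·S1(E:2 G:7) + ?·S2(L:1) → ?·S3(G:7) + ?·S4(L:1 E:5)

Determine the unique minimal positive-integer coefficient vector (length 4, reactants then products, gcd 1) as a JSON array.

Coefficients: [5, 2, 5, 2]

L: 5·0+2·1 = 2 | 5·0+2·1 = 2
E: 5·2+2·0 = 10 | 5·0+2·5 = 10
G: 5·7+2·0 = 35 | 5·7+2·0 = 35
gcd(5,2,5,2) = 1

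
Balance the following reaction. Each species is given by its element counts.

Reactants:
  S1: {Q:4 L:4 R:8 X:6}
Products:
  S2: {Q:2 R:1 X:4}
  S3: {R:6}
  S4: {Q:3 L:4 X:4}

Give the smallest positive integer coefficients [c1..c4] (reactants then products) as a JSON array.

Q: 4·4 = 16 | 2·2+5·0+4·3 = 16
L: 4·4 = 16 | 2·0+5·0+4·4 = 16
R: 4·8 = 32 | 2·1+5·6+4·0 = 32
X: 4·6 = 24 | 2·4+5·0+4·4 = 24
gcd(4,2,5,4) = 1

Coefficients: [4, 2, 5, 4]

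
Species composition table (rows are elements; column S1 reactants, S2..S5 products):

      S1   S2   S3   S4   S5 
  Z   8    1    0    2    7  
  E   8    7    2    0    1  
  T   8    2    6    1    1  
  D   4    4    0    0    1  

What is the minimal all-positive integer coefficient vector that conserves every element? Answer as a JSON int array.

Coefficients: [5, 4, 4, 4, 4]

Z: 5·8 = 40 | 4·1+4·0+4·2+4·7 = 40
E: 5·8 = 40 | 4·7+4·2+4·0+4·1 = 40
T: 5·8 = 40 | 4·2+4·6+4·1+4·1 = 40
D: 5·4 = 20 | 4·4+4·0+4·0+4·1 = 20
gcd(5,4,4,4,4) = 1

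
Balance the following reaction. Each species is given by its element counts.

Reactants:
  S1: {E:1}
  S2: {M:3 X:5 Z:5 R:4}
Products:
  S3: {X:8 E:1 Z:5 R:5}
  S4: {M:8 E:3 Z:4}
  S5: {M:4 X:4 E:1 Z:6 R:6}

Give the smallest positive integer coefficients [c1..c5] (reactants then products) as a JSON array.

M: 6·0+4·3 = 12 | 2·0+1·8+1·4 = 12
X: 6·0+4·5 = 20 | 2·8+1·0+1·4 = 20
E: 6·1+4·0 = 6 | 2·1+1·3+1·1 = 6
Z: 6·0+4·5 = 20 | 2·5+1·4+1·6 = 20
R: 6·0+4·4 = 16 | 2·5+1·0+1·6 = 16
gcd(6,4,2,1,1) = 1

Coefficients: [6, 4, 2, 1, 1]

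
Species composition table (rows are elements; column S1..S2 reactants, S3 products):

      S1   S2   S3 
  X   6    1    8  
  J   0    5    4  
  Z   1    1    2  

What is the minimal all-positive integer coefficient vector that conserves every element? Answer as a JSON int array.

X: 6·6+4·1 = 40 | 5·8 = 40
J: 6·0+4·5 = 20 | 5·4 = 20
Z: 6·1+4·1 = 10 | 5·2 = 10
gcd(6,4,5) = 1

Coefficients: [6, 4, 5]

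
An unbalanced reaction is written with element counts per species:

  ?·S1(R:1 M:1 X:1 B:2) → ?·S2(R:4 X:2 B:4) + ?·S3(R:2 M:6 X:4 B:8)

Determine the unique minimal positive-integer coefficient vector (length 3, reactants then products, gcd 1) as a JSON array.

Coefficients: [6, 1, 1]

R: 6·1 = 6 | 1·4+1·2 = 6
M: 6·1 = 6 | 1·0+1·6 = 6
X: 6·1 = 6 | 1·2+1·4 = 6
B: 6·2 = 12 | 1·4+1·8 = 12
gcd(6,1,1) = 1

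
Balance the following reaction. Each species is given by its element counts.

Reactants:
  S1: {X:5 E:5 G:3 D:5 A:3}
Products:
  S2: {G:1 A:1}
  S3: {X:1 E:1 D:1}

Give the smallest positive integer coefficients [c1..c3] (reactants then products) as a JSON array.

Coefficients: [1, 3, 5]

X: 1·5 = 5 | 3·0+5·1 = 5
E: 1·5 = 5 | 3·0+5·1 = 5
G: 1·3 = 3 | 3·1+5·0 = 3
D: 1·5 = 5 | 3·0+5·1 = 5
A: 1·3 = 3 | 3·1+5·0 = 3
gcd(1,3,5) = 1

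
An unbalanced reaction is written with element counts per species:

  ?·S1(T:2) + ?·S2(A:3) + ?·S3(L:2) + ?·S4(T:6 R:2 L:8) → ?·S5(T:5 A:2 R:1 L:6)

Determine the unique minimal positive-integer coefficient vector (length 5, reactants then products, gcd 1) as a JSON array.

T: 6·2+4·0+6·0+3·6 = 30 | 6·5 = 30
A: 6·0+4·3+6·0+3·0 = 12 | 6·2 = 12
R: 6·0+4·0+6·0+3·2 = 6 | 6·1 = 6
L: 6·0+4·0+6·2+3·8 = 36 | 6·6 = 36
gcd(6,4,6,3,6) = 1

Coefficients: [6, 4, 6, 3, 6]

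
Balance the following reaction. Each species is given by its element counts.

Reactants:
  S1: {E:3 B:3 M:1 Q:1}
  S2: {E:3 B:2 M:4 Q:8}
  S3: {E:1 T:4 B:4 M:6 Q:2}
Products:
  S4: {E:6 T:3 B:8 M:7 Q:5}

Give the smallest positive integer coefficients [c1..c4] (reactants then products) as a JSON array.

E: 6·3+1·3+3·1 = 24 | 4·6 = 24
T: 6·0+1·0+3·4 = 12 | 4·3 = 12
B: 6·3+1·2+3·4 = 32 | 4·8 = 32
M: 6·1+1·4+3·6 = 28 | 4·7 = 28
Q: 6·1+1·8+3·2 = 20 | 4·5 = 20
gcd(6,1,3,4) = 1

Coefficients: [6, 1, 3, 4]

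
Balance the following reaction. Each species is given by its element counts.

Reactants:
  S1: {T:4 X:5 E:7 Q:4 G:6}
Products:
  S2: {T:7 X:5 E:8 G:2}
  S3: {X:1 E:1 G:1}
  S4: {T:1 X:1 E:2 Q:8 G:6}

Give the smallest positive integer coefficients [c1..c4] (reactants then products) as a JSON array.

T: 2·4 = 8 | 1·7+4·0+1·1 = 8
X: 2·5 = 10 | 1·5+4·1+1·1 = 10
E: 2·7 = 14 | 1·8+4·1+1·2 = 14
Q: 2·4 = 8 | 1·0+4·0+1·8 = 8
G: 2·6 = 12 | 1·2+4·1+1·6 = 12
gcd(2,1,4,1) = 1

Coefficients: [2, 1, 4, 1]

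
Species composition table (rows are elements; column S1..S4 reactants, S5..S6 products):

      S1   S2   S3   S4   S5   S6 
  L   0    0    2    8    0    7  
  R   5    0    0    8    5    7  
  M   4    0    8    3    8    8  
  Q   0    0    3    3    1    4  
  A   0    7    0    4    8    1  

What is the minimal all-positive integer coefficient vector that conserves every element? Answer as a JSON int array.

L: 5·0+2·0+5·2+4·8 = 42 | 3·0+6·7 = 42
R: 5·5+2·0+5·0+4·8 = 57 | 3·5+6·7 = 57
M: 5·4+2·0+5·8+4·3 = 72 | 3·8+6·8 = 72
Q: 5·0+2·0+5·3+4·3 = 27 | 3·1+6·4 = 27
A: 5·0+2·7+5·0+4·4 = 30 | 3·8+6·1 = 30
gcd(5,2,5,4,3,6) = 1

Coefficients: [5, 2, 5, 4, 3, 6]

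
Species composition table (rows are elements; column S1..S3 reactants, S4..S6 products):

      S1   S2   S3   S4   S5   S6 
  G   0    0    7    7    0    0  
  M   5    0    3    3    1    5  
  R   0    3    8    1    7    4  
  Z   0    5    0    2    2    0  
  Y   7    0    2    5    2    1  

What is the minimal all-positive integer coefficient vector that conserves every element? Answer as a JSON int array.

G: 4·0+4·0+5·7 = 35 | 5·7+5·0+3·0 = 35
M: 4·5+4·0+5·3 = 35 | 5·3+5·1+3·5 = 35
R: 4·0+4·3+5·8 = 52 | 5·1+5·7+3·4 = 52
Z: 4·0+4·5+5·0 = 20 | 5·2+5·2+3·0 = 20
Y: 4·7+4·0+5·2 = 38 | 5·5+5·2+3·1 = 38
gcd(4,4,5,5,5,3) = 1

Coefficients: [4, 4, 5, 5, 5, 3]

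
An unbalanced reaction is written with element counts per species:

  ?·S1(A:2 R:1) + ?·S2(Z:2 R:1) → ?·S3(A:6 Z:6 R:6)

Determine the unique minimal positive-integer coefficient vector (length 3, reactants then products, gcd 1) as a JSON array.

Coefficients: [3, 3, 1]

A: 3·2+3·0 = 6 | 1·6 = 6
Z: 3·0+3·2 = 6 | 1·6 = 6
R: 3·1+3·1 = 6 | 1·6 = 6
gcd(3,3,1) = 1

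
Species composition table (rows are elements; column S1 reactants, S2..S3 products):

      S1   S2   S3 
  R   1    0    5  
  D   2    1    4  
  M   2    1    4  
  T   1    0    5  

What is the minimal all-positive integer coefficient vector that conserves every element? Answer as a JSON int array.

Coefficients: [5, 6, 1]

R: 5·1 = 5 | 6·0+1·5 = 5
D: 5·2 = 10 | 6·1+1·4 = 10
M: 5·2 = 10 | 6·1+1·4 = 10
T: 5·1 = 5 | 6·0+1·5 = 5
gcd(5,6,1) = 1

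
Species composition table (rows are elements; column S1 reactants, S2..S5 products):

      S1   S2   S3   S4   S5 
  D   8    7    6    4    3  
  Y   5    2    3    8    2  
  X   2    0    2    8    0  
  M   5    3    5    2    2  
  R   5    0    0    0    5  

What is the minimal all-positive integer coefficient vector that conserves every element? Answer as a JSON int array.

Coefficients: [6, 2, 2, 1, 6]

D: 6·8 = 48 | 2·7+2·6+1·4+6·3 = 48
Y: 6·5 = 30 | 2·2+2·3+1·8+6·2 = 30
X: 6·2 = 12 | 2·0+2·2+1·8+6·0 = 12
M: 6·5 = 30 | 2·3+2·5+1·2+6·2 = 30
R: 6·5 = 30 | 2·0+2·0+1·0+6·5 = 30
gcd(6,2,2,1,6) = 1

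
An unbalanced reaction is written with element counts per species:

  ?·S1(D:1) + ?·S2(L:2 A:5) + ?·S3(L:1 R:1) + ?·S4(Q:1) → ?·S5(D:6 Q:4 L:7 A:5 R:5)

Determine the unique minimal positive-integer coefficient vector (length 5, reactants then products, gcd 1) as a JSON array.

D: 6·1+1·0+5·0+4·0 = 6 | 1·6 = 6
Q: 6·0+1·0+5·0+4·1 = 4 | 1·4 = 4
L: 6·0+1·2+5·1+4·0 = 7 | 1·7 = 7
A: 6·0+1·5+5·0+4·0 = 5 | 1·5 = 5
R: 6·0+1·0+5·1+4·0 = 5 | 1·5 = 5
gcd(6,1,5,4,1) = 1

Coefficients: [6, 1, 5, 4, 1]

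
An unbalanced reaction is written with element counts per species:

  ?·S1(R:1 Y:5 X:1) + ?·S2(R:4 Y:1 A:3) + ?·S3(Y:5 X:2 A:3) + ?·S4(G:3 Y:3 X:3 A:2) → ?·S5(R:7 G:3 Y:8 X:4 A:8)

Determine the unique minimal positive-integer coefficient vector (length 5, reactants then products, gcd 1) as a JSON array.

R: 1·1+5·4+1·0+3·0 = 21 | 3·7 = 21
G: 1·0+5·0+1·0+3·3 = 9 | 3·3 = 9
Y: 1·5+5·1+1·5+3·3 = 24 | 3·8 = 24
X: 1·1+5·0+1·2+3·3 = 12 | 3·4 = 12
A: 1·0+5·3+1·3+3·2 = 24 | 3·8 = 24
gcd(1,5,1,3,3) = 1

Coefficients: [1, 5, 1, 3, 3]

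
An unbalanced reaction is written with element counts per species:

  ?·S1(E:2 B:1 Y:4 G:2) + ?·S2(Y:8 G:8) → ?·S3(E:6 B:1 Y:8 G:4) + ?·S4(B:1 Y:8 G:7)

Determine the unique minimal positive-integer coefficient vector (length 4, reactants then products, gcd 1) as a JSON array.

E: 6·2+3·0 = 12 | 2·6+4·0 = 12
B: 6·1+3·0 = 6 | 2·1+4·1 = 6
Y: 6·4+3·8 = 48 | 2·8+4·8 = 48
G: 6·2+3·8 = 36 | 2·4+4·7 = 36
gcd(6,3,2,4) = 1

Coefficients: [6, 3, 2, 4]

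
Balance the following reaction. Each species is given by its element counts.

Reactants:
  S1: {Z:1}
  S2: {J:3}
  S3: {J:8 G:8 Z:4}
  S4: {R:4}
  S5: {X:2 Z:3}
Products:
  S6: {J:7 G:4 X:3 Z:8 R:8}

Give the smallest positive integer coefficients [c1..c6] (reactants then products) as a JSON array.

J: 3·0+2·3+1·8+4·0+3·0 = 14 | 2·7 = 14
G: 3·0+2·0+1·8+4·0+3·0 = 8 | 2·4 = 8
X: 3·0+2·0+1·0+4·0+3·2 = 6 | 2·3 = 6
Z: 3·1+2·0+1·4+4·0+3·3 = 16 | 2·8 = 16
R: 3·0+2·0+1·0+4·4+3·0 = 16 | 2·8 = 16
gcd(3,2,1,4,3,2) = 1

Coefficients: [3, 2, 1, 4, 3, 2]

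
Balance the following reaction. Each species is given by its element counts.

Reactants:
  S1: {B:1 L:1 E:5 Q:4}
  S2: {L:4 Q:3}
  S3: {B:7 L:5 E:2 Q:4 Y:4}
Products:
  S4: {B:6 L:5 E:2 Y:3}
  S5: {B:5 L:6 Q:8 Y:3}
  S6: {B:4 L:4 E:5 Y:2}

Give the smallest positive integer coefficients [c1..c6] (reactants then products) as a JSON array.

Coefficients: [1, 4, 6, 1, 5, 3]

B: 1·1+4·0+6·7 = 43 | 1·6+5·5+3·4 = 43
L: 1·1+4·4+6·5 = 47 | 1·5+5·6+3·4 = 47
E: 1·5+4·0+6·2 = 17 | 1·2+5·0+3·5 = 17
Q: 1·4+4·3+6·4 = 40 | 1·0+5·8+3·0 = 40
Y: 1·0+4·0+6·4 = 24 | 1·3+5·3+3·2 = 24
gcd(1,4,6,1,5,3) = 1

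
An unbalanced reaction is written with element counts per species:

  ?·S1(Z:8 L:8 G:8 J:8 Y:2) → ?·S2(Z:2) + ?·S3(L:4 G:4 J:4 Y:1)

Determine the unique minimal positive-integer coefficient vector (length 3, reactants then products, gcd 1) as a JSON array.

Coefficients: [1, 4, 2]

Z: 1·8 = 8 | 4·2+2·0 = 8
L: 1·8 = 8 | 4·0+2·4 = 8
G: 1·8 = 8 | 4·0+2·4 = 8
J: 1·8 = 8 | 4·0+2·4 = 8
Y: 1·2 = 2 | 4·0+2·1 = 2
gcd(1,4,2) = 1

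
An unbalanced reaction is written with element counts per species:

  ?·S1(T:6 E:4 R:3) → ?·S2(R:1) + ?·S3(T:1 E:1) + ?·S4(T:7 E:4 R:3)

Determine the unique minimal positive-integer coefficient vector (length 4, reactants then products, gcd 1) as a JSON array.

Coefficients: [3, 3, 4, 2]

T: 3·6 = 18 | 3·0+4·1+2·7 = 18
E: 3·4 = 12 | 3·0+4·1+2·4 = 12
R: 3·3 = 9 | 3·1+4·0+2·3 = 9
gcd(3,3,4,2) = 1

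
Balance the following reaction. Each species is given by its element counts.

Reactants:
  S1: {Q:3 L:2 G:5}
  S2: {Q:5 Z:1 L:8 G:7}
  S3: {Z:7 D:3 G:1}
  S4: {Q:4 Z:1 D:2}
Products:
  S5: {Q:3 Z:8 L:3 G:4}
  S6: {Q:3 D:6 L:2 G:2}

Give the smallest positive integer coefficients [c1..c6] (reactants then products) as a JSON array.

Coefficients: [1, 3, 6, 3, 6, 4]

Q: 1·3+3·5+6·0+3·4 = 30 | 6·3+4·3 = 30
Z: 1·0+3·1+6·7+3·1 = 48 | 6·8+4·0 = 48
D: 1·0+3·0+6·3+3·2 = 24 | 6·0+4·6 = 24
L: 1·2+3·8+6·0+3·0 = 26 | 6·3+4·2 = 26
G: 1·5+3·7+6·1+3·0 = 32 | 6·4+4·2 = 32
gcd(1,3,6,3,6,4) = 1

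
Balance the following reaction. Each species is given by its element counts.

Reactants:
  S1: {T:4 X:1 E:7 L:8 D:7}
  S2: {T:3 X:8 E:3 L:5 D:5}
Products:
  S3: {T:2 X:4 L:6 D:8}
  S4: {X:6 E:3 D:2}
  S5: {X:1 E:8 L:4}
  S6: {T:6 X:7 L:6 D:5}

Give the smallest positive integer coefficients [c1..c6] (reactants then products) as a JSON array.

Coefficients: [1, 6, 2, 3, 2, 3]

T: 1·4+6·3 = 22 | 2·2+3·0+2·0+3·6 = 22
X: 1·1+6·8 = 49 | 2·4+3·6+2·1+3·7 = 49
E: 1·7+6·3 = 25 | 2·0+3·3+2·8+3·0 = 25
L: 1·8+6·5 = 38 | 2·6+3·0+2·4+3·6 = 38
D: 1·7+6·5 = 37 | 2·8+3·2+2·0+3·5 = 37
gcd(1,6,2,3,2,3) = 1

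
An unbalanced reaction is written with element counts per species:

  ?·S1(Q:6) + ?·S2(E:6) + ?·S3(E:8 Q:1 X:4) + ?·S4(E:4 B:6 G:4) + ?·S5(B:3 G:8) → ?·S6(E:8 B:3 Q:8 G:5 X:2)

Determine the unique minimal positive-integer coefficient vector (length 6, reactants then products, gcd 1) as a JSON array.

E: 5·0+2·6+2·8+1·4+2·0 = 32 | 4·8 = 32
B: 5·0+2·0+2·0+1·6+2·3 = 12 | 4·3 = 12
Q: 5·6+2·0+2·1+1·0+2·0 = 32 | 4·8 = 32
G: 5·0+2·0+2·0+1·4+2·8 = 20 | 4·5 = 20
X: 5·0+2·0+2·4+1·0+2·0 = 8 | 4·2 = 8
gcd(5,2,2,1,2,4) = 1

Coefficients: [5, 2, 2, 1, 2, 4]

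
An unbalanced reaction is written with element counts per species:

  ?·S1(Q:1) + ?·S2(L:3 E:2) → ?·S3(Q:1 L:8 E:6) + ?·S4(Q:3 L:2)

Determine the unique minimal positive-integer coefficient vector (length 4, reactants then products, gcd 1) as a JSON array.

Q: 5·1+6·0 = 5 | 2·1+1·3 = 5
L: 5·0+6·3 = 18 | 2·8+1·2 = 18
E: 5·0+6·2 = 12 | 2·6+1·0 = 12
gcd(5,6,2,1) = 1

Coefficients: [5, 6, 2, 1]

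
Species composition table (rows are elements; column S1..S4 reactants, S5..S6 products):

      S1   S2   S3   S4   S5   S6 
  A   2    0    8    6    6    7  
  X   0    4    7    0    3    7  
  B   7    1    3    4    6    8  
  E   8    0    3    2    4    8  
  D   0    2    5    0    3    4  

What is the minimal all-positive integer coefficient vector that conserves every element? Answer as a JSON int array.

A: 5·2+5·0+4·8+2·6 = 54 | 2·6+6·7 = 54
X: 5·0+5·4+4·7+2·0 = 48 | 2·3+6·7 = 48
B: 5·7+5·1+4·3+2·4 = 60 | 2·6+6·8 = 60
E: 5·8+5·0+4·3+2·2 = 56 | 2·4+6·8 = 56
D: 5·0+5·2+4·5+2·0 = 30 | 2·3+6·4 = 30
gcd(5,5,4,2,2,6) = 1

Coefficients: [5, 5, 4, 2, 2, 6]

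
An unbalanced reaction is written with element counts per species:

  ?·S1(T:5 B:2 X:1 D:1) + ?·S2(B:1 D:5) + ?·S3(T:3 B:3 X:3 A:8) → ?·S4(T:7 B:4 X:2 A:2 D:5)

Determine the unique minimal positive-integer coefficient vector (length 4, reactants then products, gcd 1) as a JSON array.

Coefficients: [5, 3, 1, 4]

T: 5·5+3·0+1·3 = 28 | 4·7 = 28
B: 5·2+3·1+1·3 = 16 | 4·4 = 16
X: 5·1+3·0+1·3 = 8 | 4·2 = 8
A: 5·0+3·0+1·8 = 8 | 4·2 = 8
D: 5·1+3·5+1·0 = 20 | 4·5 = 20
gcd(5,3,1,4) = 1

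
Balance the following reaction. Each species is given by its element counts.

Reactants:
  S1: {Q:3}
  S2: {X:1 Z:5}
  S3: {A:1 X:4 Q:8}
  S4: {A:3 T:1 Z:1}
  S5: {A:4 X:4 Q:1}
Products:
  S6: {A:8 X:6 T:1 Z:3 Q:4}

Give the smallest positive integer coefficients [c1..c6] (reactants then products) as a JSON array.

Coefficients: [2, 2, 1, 5, 6, 5]

A: 2·0+2·0+1·1+5·3+6·4 = 40 | 5·8 = 40
X: 2·0+2·1+1·4+5·0+6·4 = 30 | 5·6 = 30
T: 2·0+2·0+1·0+5·1+6·0 = 5 | 5·1 = 5
Z: 2·0+2·5+1·0+5·1+6·0 = 15 | 5·3 = 15
Q: 2·3+2·0+1·8+5·0+6·1 = 20 | 5·4 = 20
gcd(2,2,1,5,6,5) = 1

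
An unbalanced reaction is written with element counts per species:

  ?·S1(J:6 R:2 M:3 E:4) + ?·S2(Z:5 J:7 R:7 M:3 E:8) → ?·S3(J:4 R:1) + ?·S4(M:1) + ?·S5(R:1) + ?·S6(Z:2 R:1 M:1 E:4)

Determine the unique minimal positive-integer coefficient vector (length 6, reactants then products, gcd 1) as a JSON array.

Z: 1·0+2·5 = 10 | 5·0+4·0+6·0+5·2 = 10
J: 1·6+2·7 = 20 | 5·4+4·0+6·0+5·0 = 20
R: 1·2+2·7 = 16 | 5·1+4·0+6·1+5·1 = 16
M: 1·3+2·3 = 9 | 5·0+4·1+6·0+5·1 = 9
E: 1·4+2·8 = 20 | 5·0+4·0+6·0+5·4 = 20
gcd(1,2,5,4,6,5) = 1

Coefficients: [1, 2, 5, 4, 6, 5]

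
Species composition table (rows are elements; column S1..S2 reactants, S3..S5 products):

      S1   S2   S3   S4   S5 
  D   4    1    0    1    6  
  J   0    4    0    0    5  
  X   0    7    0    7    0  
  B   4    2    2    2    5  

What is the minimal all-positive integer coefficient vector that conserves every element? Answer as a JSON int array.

Coefficients: [6, 5, 2, 5, 4]

D: 6·4+5·1 = 29 | 2·0+5·1+4·6 = 29
J: 6·0+5·4 = 20 | 2·0+5·0+4·5 = 20
X: 6·0+5·7 = 35 | 2·0+5·7+4·0 = 35
B: 6·4+5·2 = 34 | 2·2+5·2+4·5 = 34
gcd(6,5,2,5,4) = 1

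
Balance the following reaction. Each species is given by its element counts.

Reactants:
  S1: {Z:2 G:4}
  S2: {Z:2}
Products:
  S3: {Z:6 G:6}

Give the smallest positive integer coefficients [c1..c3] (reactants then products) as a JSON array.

Z: 3·2+3·2 = 12 | 2·6 = 12
G: 3·4+3·0 = 12 | 2·6 = 12
gcd(3,3,2) = 1

Coefficients: [3, 3, 2]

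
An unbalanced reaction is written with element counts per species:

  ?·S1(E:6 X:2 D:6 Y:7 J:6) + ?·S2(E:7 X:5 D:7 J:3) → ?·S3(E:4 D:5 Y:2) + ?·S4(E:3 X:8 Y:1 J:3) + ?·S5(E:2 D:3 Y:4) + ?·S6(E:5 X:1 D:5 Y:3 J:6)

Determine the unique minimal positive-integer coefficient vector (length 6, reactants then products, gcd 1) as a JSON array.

Coefficients: [6, 2, 1, 2, 5, 6]

E: 6·6+2·7 = 50 | 1·4+2·3+5·2+6·5 = 50
X: 6·2+2·5 = 22 | 1·0+2·8+5·0+6·1 = 22
D: 6·6+2·7 = 50 | 1·5+2·0+5·3+6·5 = 50
Y: 6·7+2·0 = 42 | 1·2+2·1+5·4+6·3 = 42
J: 6·6+2·3 = 42 | 1·0+2·3+5·0+6·6 = 42
gcd(6,2,1,2,5,6) = 1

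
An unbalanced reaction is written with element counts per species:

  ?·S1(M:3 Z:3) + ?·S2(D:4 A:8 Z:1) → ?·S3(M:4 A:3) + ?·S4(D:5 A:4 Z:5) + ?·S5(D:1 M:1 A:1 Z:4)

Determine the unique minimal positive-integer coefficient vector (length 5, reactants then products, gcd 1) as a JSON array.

Coefficients: [5, 2, 3, 1, 3]

D: 5·0+2·4 = 8 | 3·0+1·5+3·1 = 8
M: 5·3+2·0 = 15 | 3·4+1·0+3·1 = 15
A: 5·0+2·8 = 16 | 3·3+1·4+3·1 = 16
Z: 5·3+2·1 = 17 | 3·0+1·5+3·4 = 17
gcd(5,2,3,1,3) = 1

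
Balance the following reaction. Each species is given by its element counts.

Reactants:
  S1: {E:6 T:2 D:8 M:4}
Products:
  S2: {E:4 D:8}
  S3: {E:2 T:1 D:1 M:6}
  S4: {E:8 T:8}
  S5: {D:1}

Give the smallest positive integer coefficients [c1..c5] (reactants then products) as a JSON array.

Coefficients: [6, 5, 4, 1, 4]

E: 6·6 = 36 | 5·4+4·2+1·8+4·0 = 36
T: 6·2 = 12 | 5·0+4·1+1·8+4·0 = 12
D: 6·8 = 48 | 5·8+4·1+1·0+4·1 = 48
M: 6·4 = 24 | 5·0+4·6+1·0+4·0 = 24
gcd(6,5,4,1,4) = 1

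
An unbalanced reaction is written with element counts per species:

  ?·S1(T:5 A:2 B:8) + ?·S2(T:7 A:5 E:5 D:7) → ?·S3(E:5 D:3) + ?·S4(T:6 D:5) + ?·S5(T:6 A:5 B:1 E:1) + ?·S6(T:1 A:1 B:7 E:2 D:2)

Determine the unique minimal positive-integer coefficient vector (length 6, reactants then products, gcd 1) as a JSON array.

Coefficients: [5, 4, 1, 3, 5, 5]

T: 5·5+4·7 = 53 | 1·0+3·6+5·6+5·1 = 53
A: 5·2+4·5 = 30 | 1·0+3·0+5·5+5·1 = 30
B: 5·8+4·0 = 40 | 1·0+3·0+5·1+5·7 = 40
E: 5·0+4·5 = 20 | 1·5+3·0+5·1+5·2 = 20
D: 5·0+4·7 = 28 | 1·3+3·5+5·0+5·2 = 28
gcd(5,4,1,3,5,5) = 1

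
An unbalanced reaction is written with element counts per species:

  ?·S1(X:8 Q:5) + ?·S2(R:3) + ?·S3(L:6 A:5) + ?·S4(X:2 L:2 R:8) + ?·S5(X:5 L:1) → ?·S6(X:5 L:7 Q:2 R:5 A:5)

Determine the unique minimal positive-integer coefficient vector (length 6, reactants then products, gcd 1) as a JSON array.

Coefficients: [2, 3, 5, 2, 1, 5]

X: 2·8+3·0+5·0+2·2+1·5 = 25 | 5·5 = 25
L: 2·0+3·0+5·6+2·2+1·1 = 35 | 5·7 = 35
Q: 2·5+3·0+5·0+2·0+1·0 = 10 | 5·2 = 10
R: 2·0+3·3+5·0+2·8+1·0 = 25 | 5·5 = 25
A: 2·0+3·0+5·5+2·0+1·0 = 25 | 5·5 = 25
gcd(2,3,5,2,1,5) = 1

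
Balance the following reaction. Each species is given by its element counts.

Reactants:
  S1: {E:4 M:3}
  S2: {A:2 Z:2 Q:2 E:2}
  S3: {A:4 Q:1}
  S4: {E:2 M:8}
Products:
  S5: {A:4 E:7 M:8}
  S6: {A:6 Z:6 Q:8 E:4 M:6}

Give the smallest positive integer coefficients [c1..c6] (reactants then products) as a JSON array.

Coefficients: [2, 3, 2, 2, 2, 1]

A: 2·0+3·2+2·4+2·0 = 14 | 2·4+1·6 = 14
Z: 2·0+3·2+2·0+2·0 = 6 | 2·0+1·6 = 6
Q: 2·0+3·2+2·1+2·0 = 8 | 2·0+1·8 = 8
E: 2·4+3·2+2·0+2·2 = 18 | 2·7+1·4 = 18
M: 2·3+3·0+2·0+2·8 = 22 | 2·8+1·6 = 22
gcd(2,3,2,2,2,1) = 1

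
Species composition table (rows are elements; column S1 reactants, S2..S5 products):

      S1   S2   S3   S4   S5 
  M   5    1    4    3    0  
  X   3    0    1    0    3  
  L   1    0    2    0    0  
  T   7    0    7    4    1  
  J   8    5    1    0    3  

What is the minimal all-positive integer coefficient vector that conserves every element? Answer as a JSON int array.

M: 6·5 = 30 | 6·1+3·4+4·3+5·0 = 30
X: 6·3 = 18 | 6·0+3·1+4·0+5·3 = 18
L: 6·1 = 6 | 6·0+3·2+4·0+5·0 = 6
T: 6·7 = 42 | 6·0+3·7+4·4+5·1 = 42
J: 6·8 = 48 | 6·5+3·1+4·0+5·3 = 48
gcd(6,6,3,4,5) = 1

Coefficients: [6, 6, 3, 4, 5]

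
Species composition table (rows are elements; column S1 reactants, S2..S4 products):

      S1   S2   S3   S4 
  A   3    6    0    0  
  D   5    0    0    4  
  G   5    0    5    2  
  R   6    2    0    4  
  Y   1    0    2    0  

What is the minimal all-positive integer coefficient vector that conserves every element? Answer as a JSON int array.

A: 4·3 = 12 | 2·6+2·0+5·0 = 12
D: 4·5 = 20 | 2·0+2·0+5·4 = 20
G: 4·5 = 20 | 2·0+2·5+5·2 = 20
R: 4·6 = 24 | 2·2+2·0+5·4 = 24
Y: 4·1 = 4 | 2·0+2·2+5·0 = 4
gcd(4,2,2,5) = 1

Coefficients: [4, 2, 2, 5]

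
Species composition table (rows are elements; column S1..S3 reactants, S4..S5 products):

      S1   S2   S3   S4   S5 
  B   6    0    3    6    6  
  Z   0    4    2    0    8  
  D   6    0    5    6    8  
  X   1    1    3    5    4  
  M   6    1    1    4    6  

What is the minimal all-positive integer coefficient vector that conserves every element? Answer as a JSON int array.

B: 3·6+6·0+4·3 = 30 | 1·6+4·6 = 30
Z: 3·0+6·4+4·2 = 32 | 1·0+4·8 = 32
D: 3·6+6·0+4·5 = 38 | 1·6+4·8 = 38
X: 3·1+6·1+4·3 = 21 | 1·5+4·4 = 21
M: 3·6+6·1+4·1 = 28 | 1·4+4·6 = 28
gcd(3,6,4,1,4) = 1

Coefficients: [3, 6, 4, 1, 4]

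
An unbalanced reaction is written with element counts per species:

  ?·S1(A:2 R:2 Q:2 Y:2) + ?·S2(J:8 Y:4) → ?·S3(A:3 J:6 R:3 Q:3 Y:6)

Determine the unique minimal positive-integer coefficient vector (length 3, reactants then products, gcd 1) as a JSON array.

A: 6·2+3·0 = 12 | 4·3 = 12
J: 6·0+3·8 = 24 | 4·6 = 24
R: 6·2+3·0 = 12 | 4·3 = 12
Q: 6·2+3·0 = 12 | 4·3 = 12
Y: 6·2+3·4 = 24 | 4·6 = 24
gcd(6,3,4) = 1

Coefficients: [6, 3, 4]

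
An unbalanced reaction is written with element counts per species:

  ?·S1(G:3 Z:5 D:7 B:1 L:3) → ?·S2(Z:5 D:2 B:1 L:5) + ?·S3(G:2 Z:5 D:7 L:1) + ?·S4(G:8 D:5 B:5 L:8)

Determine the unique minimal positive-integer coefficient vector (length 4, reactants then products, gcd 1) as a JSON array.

G: 6·3 = 18 | 1·0+5·2+1·8 = 18
Z: 6·5 = 30 | 1·5+5·5+1·0 = 30
D: 6·7 = 42 | 1·2+5·7+1·5 = 42
B: 6·1 = 6 | 1·1+5·0+1·5 = 6
L: 6·3 = 18 | 1·5+5·1+1·8 = 18
gcd(6,1,5,1) = 1

Coefficients: [6, 1, 5, 1]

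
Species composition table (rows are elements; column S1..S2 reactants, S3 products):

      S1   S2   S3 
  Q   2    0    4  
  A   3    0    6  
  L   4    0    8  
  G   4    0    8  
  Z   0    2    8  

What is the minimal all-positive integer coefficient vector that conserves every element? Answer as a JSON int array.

Coefficients: [2, 4, 1]

Q: 2·2+4·0 = 4 | 1·4 = 4
A: 2·3+4·0 = 6 | 1·6 = 6
L: 2·4+4·0 = 8 | 1·8 = 8
G: 2·4+4·0 = 8 | 1·8 = 8
Z: 2·0+4·2 = 8 | 1·8 = 8
gcd(2,4,1) = 1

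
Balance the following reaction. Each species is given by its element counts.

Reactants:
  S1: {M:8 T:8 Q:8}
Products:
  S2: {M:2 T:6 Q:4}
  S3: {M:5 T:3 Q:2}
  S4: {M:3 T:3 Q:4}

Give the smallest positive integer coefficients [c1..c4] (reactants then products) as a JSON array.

Coefficients: [3, 1, 2, 4]

M: 3·8 = 24 | 1·2+2·5+4·3 = 24
T: 3·8 = 24 | 1·6+2·3+4·3 = 24
Q: 3·8 = 24 | 1·4+2·2+4·4 = 24
gcd(3,1,2,4) = 1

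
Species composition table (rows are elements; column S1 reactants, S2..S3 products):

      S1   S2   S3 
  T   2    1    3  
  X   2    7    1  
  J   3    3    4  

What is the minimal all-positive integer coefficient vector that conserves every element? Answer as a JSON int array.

Coefficients: [5, 1, 3]

T: 5·2 = 10 | 1·1+3·3 = 10
X: 5·2 = 10 | 1·7+3·1 = 10
J: 5·3 = 15 | 1·3+3·4 = 15
gcd(5,1,3) = 1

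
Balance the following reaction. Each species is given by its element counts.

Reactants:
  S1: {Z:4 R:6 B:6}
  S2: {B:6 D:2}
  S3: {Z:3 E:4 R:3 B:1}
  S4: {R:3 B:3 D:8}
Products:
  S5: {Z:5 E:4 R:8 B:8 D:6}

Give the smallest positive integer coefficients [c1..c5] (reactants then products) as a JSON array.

Coefficients: [3, 2, 6, 4, 6]

Z: 3·4+2·0+6·3+4·0 = 30 | 6·5 = 30
E: 3·0+2·0+6·4+4·0 = 24 | 6·4 = 24
R: 3·6+2·0+6·3+4·3 = 48 | 6·8 = 48
B: 3·6+2·6+6·1+4·3 = 48 | 6·8 = 48
D: 3·0+2·2+6·0+4·8 = 36 | 6·6 = 36
gcd(3,2,6,4,6) = 1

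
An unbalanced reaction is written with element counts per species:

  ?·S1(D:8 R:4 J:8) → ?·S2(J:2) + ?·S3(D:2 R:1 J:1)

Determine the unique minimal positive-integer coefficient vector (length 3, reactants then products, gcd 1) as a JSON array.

D: 1·8 = 8 | 2·0+4·2 = 8
R: 1·4 = 4 | 2·0+4·1 = 4
J: 1·8 = 8 | 2·2+4·1 = 8
gcd(1,2,4) = 1

Coefficients: [1, 2, 4]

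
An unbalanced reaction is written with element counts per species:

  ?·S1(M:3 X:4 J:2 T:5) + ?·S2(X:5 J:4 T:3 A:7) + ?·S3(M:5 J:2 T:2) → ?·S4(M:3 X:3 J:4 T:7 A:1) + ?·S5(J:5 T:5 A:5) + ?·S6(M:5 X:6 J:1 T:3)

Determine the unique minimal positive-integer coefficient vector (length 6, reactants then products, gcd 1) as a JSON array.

M: 6·3+3·0+3·5 = 33 | 1·3+4·0+6·5 = 33
X: 6·4+3·5+3·0 = 39 | 1·3+4·0+6·6 = 39
J: 6·2+3·4+3·2 = 30 | 1·4+4·5+6·1 = 30
T: 6·5+3·3+3·2 = 45 | 1·7+4·5+6·3 = 45
A: 6·0+3·7+3·0 = 21 | 1·1+4·5+6·0 = 21
gcd(6,3,3,1,4,6) = 1

Coefficients: [6, 3, 3, 1, 4, 6]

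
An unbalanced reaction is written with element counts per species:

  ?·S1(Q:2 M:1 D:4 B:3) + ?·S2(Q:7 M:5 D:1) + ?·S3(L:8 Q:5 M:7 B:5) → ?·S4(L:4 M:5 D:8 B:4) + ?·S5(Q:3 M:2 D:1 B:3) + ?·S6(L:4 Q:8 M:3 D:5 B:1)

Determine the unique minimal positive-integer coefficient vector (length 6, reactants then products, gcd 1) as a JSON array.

Coefficients: [4, 1, 1, 1, 4, 1]

L: 4·0+1·0+1·8 = 8 | 1·4+4·0+1·4 = 8
Q: 4·2+1·7+1·5 = 20 | 1·0+4·3+1·8 = 20
M: 4·1+1·5+1·7 = 16 | 1·5+4·2+1·3 = 16
D: 4·4+1·1+1·0 = 17 | 1·8+4·1+1·5 = 17
B: 4·3+1·0+1·5 = 17 | 1·4+4·3+1·1 = 17
gcd(4,1,1,1,4,1) = 1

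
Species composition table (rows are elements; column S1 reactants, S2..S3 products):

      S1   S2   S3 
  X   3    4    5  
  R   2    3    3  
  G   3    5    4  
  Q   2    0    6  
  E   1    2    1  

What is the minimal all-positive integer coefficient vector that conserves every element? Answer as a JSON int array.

Coefficients: [3, 1, 1]

X: 3·3 = 9 | 1·4+1·5 = 9
R: 3·2 = 6 | 1·3+1·3 = 6
G: 3·3 = 9 | 1·5+1·4 = 9
Q: 3·2 = 6 | 1·0+1·6 = 6
E: 3·1 = 3 | 1·2+1·1 = 3
gcd(3,1,1) = 1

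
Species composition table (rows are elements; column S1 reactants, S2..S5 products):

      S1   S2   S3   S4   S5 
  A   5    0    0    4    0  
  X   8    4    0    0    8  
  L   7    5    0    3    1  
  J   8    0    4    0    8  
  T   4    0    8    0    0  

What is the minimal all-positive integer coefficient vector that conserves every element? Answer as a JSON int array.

Coefficients: [4, 2, 2, 5, 3]

A: 4·5 = 20 | 2·0+2·0+5·4+3·0 = 20
X: 4·8 = 32 | 2·4+2·0+5·0+3·8 = 32
L: 4·7 = 28 | 2·5+2·0+5·3+3·1 = 28
J: 4·8 = 32 | 2·0+2·4+5·0+3·8 = 32
T: 4·4 = 16 | 2·0+2·8+5·0+3·0 = 16
gcd(4,2,2,5,3) = 1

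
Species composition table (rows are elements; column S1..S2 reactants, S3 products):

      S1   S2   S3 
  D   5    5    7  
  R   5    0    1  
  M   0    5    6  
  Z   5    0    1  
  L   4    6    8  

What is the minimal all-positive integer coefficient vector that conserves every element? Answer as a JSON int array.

Coefficients: [1, 6, 5]

D: 1·5+6·5 = 35 | 5·7 = 35
R: 1·5+6·0 = 5 | 5·1 = 5
M: 1·0+6·5 = 30 | 5·6 = 30
Z: 1·5+6·0 = 5 | 5·1 = 5
L: 1·4+6·6 = 40 | 5·8 = 40
gcd(1,6,5) = 1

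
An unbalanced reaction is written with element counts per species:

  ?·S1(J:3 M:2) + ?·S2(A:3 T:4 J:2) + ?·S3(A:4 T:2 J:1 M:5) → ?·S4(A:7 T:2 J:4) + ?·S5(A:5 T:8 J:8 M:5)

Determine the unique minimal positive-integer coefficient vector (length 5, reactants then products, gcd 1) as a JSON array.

A: 5·0+6·3+1·4 = 22 | 1·7+3·5 = 22
T: 5·0+6·4+1·2 = 26 | 1·2+3·8 = 26
J: 5·3+6·2+1·1 = 28 | 1·4+3·8 = 28
M: 5·2+6·0+1·5 = 15 | 1·0+3·5 = 15
gcd(5,6,1,1,3) = 1

Coefficients: [5, 6, 1, 1, 3]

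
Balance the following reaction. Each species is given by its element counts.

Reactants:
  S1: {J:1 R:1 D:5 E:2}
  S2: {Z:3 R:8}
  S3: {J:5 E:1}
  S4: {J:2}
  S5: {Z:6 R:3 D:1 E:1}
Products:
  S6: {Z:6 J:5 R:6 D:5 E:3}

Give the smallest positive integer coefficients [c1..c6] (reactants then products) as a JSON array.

Z: 5·0+2·3+3·0+5·0+5·6 = 36 | 6·6 = 36
J: 5·1+2·0+3·5+5·2+5·0 = 30 | 6·5 = 30
R: 5·1+2·8+3·0+5·0+5·3 = 36 | 6·6 = 36
D: 5·5+2·0+3·0+5·0+5·1 = 30 | 6·5 = 30
E: 5·2+2·0+3·1+5·0+5·1 = 18 | 6·3 = 18
gcd(5,2,3,5,5,6) = 1

Coefficients: [5, 2, 3, 5, 5, 6]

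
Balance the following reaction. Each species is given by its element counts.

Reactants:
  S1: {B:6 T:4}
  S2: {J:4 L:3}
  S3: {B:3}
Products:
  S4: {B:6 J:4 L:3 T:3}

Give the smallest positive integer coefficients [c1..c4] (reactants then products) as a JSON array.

Coefficients: [3, 4, 2, 4]

B: 3·6+4·0+2·3 = 24 | 4·6 = 24
J: 3·0+4·4+2·0 = 16 | 4·4 = 16
L: 3·0+4·3+2·0 = 12 | 4·3 = 12
T: 3·4+4·0+2·0 = 12 | 4·3 = 12
gcd(3,4,2,4) = 1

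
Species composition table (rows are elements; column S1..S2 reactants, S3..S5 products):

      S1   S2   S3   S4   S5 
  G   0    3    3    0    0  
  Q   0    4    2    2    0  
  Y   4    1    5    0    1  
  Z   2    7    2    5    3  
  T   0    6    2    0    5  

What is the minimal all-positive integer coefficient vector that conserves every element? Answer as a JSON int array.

G: 6·0+5·3 = 15 | 5·3+5·0+4·0 = 15
Q: 6·0+5·4 = 20 | 5·2+5·2+4·0 = 20
Y: 6·4+5·1 = 29 | 5·5+5·0+4·1 = 29
Z: 6·2+5·7 = 47 | 5·2+5·5+4·3 = 47
T: 6·0+5·6 = 30 | 5·2+5·0+4·5 = 30
gcd(6,5,5,5,4) = 1

Coefficients: [6, 5, 5, 5, 4]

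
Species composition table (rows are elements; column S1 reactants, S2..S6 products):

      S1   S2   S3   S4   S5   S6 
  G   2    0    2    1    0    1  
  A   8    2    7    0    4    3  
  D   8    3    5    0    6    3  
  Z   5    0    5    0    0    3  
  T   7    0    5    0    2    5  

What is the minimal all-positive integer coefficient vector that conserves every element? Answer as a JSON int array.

G: 6·2 = 12 | 4·0+3·2+1·1+1·0+5·1 = 12
A: 6·8 = 48 | 4·2+3·7+1·0+1·4+5·3 = 48
D: 6·8 = 48 | 4·3+3·5+1·0+1·6+5·3 = 48
Z: 6·5 = 30 | 4·0+3·5+1·0+1·0+5·3 = 30
T: 6·7 = 42 | 4·0+3·5+1·0+1·2+5·5 = 42
gcd(6,4,3,1,1,5) = 1

Coefficients: [6, 4, 3, 1, 1, 5]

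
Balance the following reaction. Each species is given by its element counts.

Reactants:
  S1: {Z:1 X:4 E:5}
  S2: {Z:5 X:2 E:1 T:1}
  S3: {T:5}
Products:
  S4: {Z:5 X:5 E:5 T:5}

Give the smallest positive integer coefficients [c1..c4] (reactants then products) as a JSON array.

Z: 5·1+5·5+5·0 = 30 | 6·5 = 30
X: 5·4+5·2+5·0 = 30 | 6·5 = 30
E: 5·5+5·1+5·0 = 30 | 6·5 = 30
T: 5·0+5·1+5·5 = 30 | 6·5 = 30
gcd(5,5,5,6) = 1

Coefficients: [5, 5, 5, 6]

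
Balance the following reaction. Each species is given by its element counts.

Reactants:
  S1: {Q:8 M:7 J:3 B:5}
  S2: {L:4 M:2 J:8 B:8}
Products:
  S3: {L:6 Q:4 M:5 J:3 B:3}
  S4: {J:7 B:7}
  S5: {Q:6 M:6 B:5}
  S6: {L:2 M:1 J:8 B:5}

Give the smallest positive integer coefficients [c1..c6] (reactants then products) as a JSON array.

L: 4·0+5·4 = 20 | 2·6+2·0+4·0+4·2 = 20
Q: 4·8+5·0 = 32 | 2·4+2·0+4·6+4·0 = 32
M: 4·7+5·2 = 38 | 2·5+2·0+4·6+4·1 = 38
J: 4·3+5·8 = 52 | 2·3+2·7+4·0+4·8 = 52
B: 4·5+5·8 = 60 | 2·3+2·7+4·5+4·5 = 60
gcd(4,5,2,2,4,4) = 1

Coefficients: [4, 5, 2, 2, 4, 4]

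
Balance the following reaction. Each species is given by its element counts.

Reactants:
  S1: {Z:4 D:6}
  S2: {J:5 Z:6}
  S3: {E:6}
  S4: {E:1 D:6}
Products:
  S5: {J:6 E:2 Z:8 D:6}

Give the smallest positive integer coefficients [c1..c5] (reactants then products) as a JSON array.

J: 1·0+6·5+1·0+4·0 = 30 | 5·6 = 30
E: 1·0+6·0+1·6+4·1 = 10 | 5·2 = 10
Z: 1·4+6·6+1·0+4·0 = 40 | 5·8 = 40
D: 1·6+6·0+1·0+4·6 = 30 | 5·6 = 30
gcd(1,6,1,4,5) = 1

Coefficients: [1, 6, 1, 4, 5]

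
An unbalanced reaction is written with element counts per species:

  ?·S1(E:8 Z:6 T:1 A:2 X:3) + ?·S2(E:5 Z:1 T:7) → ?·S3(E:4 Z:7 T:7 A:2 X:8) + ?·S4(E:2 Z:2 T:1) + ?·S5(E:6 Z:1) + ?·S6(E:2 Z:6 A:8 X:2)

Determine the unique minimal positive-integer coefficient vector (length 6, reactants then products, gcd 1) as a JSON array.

E: 6·8+2·5 = 58 | 2·4+6·2+6·6+1·2 = 58
Z: 6·6+2·1 = 38 | 2·7+6·2+6·1+1·6 = 38
T: 6·1+2·7 = 20 | 2·7+6·1+6·0+1·0 = 20
A: 6·2+2·0 = 12 | 2·2+6·0+6·0+1·8 = 12
X: 6·3+2·0 = 18 | 2·8+6·0+6·0+1·2 = 18
gcd(6,2,2,6,6,1) = 1

Coefficients: [6, 2, 2, 6, 6, 1]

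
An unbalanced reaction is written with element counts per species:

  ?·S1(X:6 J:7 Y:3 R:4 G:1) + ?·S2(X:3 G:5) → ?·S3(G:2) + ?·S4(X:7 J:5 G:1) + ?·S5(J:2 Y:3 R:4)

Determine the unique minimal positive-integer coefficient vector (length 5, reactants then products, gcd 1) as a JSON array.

X: 6·6+2·3 = 42 | 5·0+6·7+6·0 = 42
J: 6·7+2·0 = 42 | 5·0+6·5+6·2 = 42
Y: 6·3+2·0 = 18 | 5·0+6·0+6·3 = 18
R: 6·4+2·0 = 24 | 5·0+6·0+6·4 = 24
G: 6·1+2·5 = 16 | 5·2+6·1+6·0 = 16
gcd(6,2,5,6,6) = 1

Coefficients: [6, 2, 5, 6, 6]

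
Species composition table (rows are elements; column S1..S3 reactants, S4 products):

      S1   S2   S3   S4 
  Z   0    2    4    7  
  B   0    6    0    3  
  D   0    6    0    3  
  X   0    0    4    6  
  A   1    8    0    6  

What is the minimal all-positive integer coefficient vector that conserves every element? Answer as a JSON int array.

Coefficients: [4, 1, 3, 2]

Z: 4·0+1·2+3·4 = 14 | 2·7 = 14
B: 4·0+1·6+3·0 = 6 | 2·3 = 6
D: 4·0+1·6+3·0 = 6 | 2·3 = 6
X: 4·0+1·0+3·4 = 12 | 2·6 = 12
A: 4·1+1·8+3·0 = 12 | 2·6 = 12
gcd(4,1,3,2) = 1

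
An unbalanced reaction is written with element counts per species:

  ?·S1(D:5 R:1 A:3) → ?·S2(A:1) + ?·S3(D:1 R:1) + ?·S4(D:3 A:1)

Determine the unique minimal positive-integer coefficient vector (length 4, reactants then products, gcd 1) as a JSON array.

D: 3·5 = 15 | 5·0+3·1+4·3 = 15
R: 3·1 = 3 | 5·0+3·1+4·0 = 3
A: 3·3 = 9 | 5·1+3·0+4·1 = 9
gcd(3,5,3,4) = 1

Coefficients: [3, 5, 3, 4]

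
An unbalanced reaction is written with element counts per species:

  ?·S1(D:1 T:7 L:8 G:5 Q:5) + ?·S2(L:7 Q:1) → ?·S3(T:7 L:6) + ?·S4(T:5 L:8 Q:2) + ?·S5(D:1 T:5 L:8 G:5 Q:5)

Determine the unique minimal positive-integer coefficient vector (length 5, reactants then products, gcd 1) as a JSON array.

Coefficients: [6, 2, 1, 1, 6]

D: 6·1+2·0 = 6 | 1·0+1·0+6·1 = 6
T: 6·7+2·0 = 42 | 1·7+1·5+6·5 = 42
L: 6·8+2·7 = 62 | 1·6+1·8+6·8 = 62
G: 6·5+2·0 = 30 | 1·0+1·0+6·5 = 30
Q: 6·5+2·1 = 32 | 1·0+1·2+6·5 = 32
gcd(6,2,1,1,6) = 1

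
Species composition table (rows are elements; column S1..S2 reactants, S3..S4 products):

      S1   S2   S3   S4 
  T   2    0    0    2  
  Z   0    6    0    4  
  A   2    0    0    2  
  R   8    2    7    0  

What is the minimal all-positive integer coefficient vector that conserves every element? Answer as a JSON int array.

T: 3·2+2·0 = 6 | 4·0+3·2 = 6
Z: 3·0+2·6 = 12 | 4·0+3·4 = 12
A: 3·2+2·0 = 6 | 4·0+3·2 = 6
R: 3·8+2·2 = 28 | 4·7+3·0 = 28
gcd(3,2,4,3) = 1

Coefficients: [3, 2, 4, 3]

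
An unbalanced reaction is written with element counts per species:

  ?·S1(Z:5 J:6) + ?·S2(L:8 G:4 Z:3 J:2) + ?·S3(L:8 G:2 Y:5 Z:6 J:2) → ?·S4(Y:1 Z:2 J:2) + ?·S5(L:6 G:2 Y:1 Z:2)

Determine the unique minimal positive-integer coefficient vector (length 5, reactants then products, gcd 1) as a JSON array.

Coefficients: [1, 1, 2, 6, 4]

L: 1·0+1·8+2·8 = 24 | 6·0+4·6 = 24
G: 1·0+1·4+2·2 = 8 | 6·0+4·2 = 8
Y: 1·0+1·0+2·5 = 10 | 6·1+4·1 = 10
Z: 1·5+1·3+2·6 = 20 | 6·2+4·2 = 20
J: 1·6+1·2+2·2 = 12 | 6·2+4·0 = 12
gcd(1,1,2,6,4) = 1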